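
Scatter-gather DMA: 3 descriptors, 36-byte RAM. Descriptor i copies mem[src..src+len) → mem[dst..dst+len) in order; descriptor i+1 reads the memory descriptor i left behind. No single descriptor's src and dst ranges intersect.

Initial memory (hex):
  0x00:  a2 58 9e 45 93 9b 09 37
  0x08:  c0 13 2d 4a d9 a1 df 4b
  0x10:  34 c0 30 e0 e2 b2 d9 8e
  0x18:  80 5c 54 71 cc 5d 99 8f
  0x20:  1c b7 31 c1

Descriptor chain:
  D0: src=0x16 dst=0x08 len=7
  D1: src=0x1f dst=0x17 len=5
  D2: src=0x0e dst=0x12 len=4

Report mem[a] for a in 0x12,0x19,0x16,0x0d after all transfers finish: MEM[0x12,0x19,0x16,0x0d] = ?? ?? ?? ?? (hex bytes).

MEM[0x12,0x19,0x16,0x0d] = cc b7 d9 71

[0] 0x16->0x08 len=7 : d9 8e 80 5c 54 71 cc
[1] 0x1f->0x17 len=5 : 8f 1c b7 31 c1
[2] 0x0e->0x12 len=4 : cc 4b 34 c0
query mem[0x12]=0xcc, mem[0x19]=0xb7, mem[0x16]=0xd9, mem[0x0d]=0x71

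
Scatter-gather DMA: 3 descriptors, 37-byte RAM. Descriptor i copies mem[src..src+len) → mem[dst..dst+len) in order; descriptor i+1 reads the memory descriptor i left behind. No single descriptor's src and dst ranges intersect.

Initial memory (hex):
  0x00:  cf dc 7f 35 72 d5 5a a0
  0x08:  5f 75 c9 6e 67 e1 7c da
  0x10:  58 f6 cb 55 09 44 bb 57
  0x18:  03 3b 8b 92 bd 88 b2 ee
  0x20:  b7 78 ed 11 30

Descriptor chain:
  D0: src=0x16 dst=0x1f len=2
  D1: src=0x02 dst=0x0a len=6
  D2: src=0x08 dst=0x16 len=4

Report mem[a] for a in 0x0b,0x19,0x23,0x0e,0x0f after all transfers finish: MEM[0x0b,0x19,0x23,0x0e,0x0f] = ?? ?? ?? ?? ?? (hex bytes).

[0] 0x16->0x1f len=2 : bb 57
[1] 0x02->0x0a len=6 : 7f 35 72 d5 5a a0
[2] 0x08->0x16 len=4 : 5f 75 7f 35
query mem[0x0b]=0x35, mem[0x19]=0x35, mem[0x23]=0x11, mem[0x0e]=0x5a, mem[0x0f]=0xa0

MEM[0x0b,0x19,0x23,0x0e,0x0f] = 35 35 11 5a a0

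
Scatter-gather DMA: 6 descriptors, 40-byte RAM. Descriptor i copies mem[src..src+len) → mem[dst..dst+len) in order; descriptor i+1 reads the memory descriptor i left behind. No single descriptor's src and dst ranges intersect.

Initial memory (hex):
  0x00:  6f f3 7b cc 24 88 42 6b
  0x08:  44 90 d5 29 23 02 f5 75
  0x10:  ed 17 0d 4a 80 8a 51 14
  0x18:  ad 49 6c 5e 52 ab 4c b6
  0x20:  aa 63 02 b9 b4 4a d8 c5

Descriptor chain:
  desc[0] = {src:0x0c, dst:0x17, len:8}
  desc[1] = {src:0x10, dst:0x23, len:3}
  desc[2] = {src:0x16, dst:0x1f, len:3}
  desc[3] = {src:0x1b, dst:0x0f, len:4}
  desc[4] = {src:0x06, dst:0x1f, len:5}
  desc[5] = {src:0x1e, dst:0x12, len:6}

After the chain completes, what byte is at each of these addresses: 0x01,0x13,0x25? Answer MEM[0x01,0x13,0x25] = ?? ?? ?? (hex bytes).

#0 dst[0x17+8] := {0x23,0x02,0xf5,0x75,0xed,0x17,0x0d,0x4a}
#1 dst[0x23+3] := {0xed,0x17,0x0d}
#2 dst[0x1f+3] := {0x51,0x23,0x02}
#3 dst[0x0f+4] := {0xed,0x17,0x0d,0x4a}
#4 dst[0x1f+5] := {0x42,0x6b,0x44,0x90,0xd5}
#5 dst[0x12+6] := {0x4a,0x42,0x6b,0x44,0x90,0xd5}
query mem[0x01]=0xf3, mem[0x13]=0x42, mem[0x25]=0x0d

MEM[0x01,0x13,0x25] = f3 42 0d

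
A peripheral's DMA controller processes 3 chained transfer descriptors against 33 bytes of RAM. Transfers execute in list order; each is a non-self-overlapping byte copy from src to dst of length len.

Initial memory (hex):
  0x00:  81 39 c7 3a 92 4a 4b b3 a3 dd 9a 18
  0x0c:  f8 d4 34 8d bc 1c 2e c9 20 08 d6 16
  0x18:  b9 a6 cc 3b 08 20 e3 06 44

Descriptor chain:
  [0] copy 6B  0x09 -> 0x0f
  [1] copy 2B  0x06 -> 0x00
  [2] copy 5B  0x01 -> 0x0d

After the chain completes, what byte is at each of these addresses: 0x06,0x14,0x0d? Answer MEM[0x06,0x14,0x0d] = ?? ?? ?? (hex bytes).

  after D0: wrote 6B at 0x0f = dd9a18f8d434
  after D1: wrote 2B at 0x00 = 4bb3
  after D2: wrote 5B at 0x0d = b3c73a924a
query mem[0x06]=0x4b, mem[0x14]=0x34, mem[0x0d]=0xb3

MEM[0x06,0x14,0x0d] = 4b 34 b3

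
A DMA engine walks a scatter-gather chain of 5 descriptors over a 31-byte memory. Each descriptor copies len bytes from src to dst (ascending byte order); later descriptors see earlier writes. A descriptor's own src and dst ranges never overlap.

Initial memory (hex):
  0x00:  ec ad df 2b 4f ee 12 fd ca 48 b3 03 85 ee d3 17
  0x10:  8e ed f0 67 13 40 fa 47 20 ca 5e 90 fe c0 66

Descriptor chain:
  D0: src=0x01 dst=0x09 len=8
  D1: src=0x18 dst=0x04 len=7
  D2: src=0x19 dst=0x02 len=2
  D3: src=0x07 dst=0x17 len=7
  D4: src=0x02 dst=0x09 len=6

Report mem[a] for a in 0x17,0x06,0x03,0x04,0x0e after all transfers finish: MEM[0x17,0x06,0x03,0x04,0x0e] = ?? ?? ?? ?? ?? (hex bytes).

MEM[0x17,0x06,0x03,0x04,0x0e] = 90 5e 5e 20 90

  after D0: wrote 8B at 0x09 = addf2b4fee12fdca
  after D1: wrote 7B at 0x04 = 20ca5e90fec066
  after D2: wrote 2B at 0x02 = ca5e
  after D3: wrote 7B at 0x17 = 90fec0662b4fee
  after D4: wrote 6B at 0x09 = ca5e20ca5e90
query mem[0x17]=0x90, mem[0x06]=0x5e, mem[0x03]=0x5e, mem[0x04]=0x20, mem[0x0e]=0x90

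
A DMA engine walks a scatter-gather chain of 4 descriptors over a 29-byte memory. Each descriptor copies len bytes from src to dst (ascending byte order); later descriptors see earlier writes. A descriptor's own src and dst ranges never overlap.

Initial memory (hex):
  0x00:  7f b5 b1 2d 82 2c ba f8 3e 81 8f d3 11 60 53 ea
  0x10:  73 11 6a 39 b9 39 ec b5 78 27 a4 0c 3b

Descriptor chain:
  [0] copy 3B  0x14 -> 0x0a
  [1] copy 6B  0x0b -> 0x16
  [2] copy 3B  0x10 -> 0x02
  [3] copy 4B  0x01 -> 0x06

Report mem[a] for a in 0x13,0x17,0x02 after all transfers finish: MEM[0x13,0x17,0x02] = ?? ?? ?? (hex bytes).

#0 dst[0x0a+3] := {0xb9,0x39,0xec}
#1 dst[0x16+6] := {0x39,0xec,0x60,0x53,0xea,0x73}
#2 dst[0x02+3] := {0x73,0x11,0x6a}
#3 dst[0x06+4] := {0xb5,0x73,0x11,0x6a}
query mem[0x13]=0x39, mem[0x17]=0xec, mem[0x02]=0x73

MEM[0x13,0x17,0x02] = 39 ec 73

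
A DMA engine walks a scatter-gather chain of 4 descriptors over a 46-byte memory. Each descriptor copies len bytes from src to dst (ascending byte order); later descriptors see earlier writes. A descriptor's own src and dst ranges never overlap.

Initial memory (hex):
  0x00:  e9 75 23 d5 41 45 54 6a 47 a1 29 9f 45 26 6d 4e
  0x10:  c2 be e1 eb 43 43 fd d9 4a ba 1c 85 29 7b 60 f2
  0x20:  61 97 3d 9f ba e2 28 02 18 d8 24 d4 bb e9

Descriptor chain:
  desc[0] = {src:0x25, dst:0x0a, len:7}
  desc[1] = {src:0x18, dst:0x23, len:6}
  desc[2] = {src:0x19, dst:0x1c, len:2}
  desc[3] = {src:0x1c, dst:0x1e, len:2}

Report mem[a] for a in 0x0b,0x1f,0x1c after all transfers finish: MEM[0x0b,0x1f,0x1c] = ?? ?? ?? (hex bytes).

MEM[0x0b,0x1f,0x1c] = 28 1c ba

[0] 0x25->0x0a len=7 : e2 28 02 18 d8 24 d4
[1] 0x18->0x23 len=6 : 4a ba 1c 85 29 7b
[2] 0x19->0x1c len=2 : ba 1c
[3] 0x1c->0x1e len=2 : ba 1c
query mem[0x0b]=0x28, mem[0x1f]=0x1c, mem[0x1c]=0xba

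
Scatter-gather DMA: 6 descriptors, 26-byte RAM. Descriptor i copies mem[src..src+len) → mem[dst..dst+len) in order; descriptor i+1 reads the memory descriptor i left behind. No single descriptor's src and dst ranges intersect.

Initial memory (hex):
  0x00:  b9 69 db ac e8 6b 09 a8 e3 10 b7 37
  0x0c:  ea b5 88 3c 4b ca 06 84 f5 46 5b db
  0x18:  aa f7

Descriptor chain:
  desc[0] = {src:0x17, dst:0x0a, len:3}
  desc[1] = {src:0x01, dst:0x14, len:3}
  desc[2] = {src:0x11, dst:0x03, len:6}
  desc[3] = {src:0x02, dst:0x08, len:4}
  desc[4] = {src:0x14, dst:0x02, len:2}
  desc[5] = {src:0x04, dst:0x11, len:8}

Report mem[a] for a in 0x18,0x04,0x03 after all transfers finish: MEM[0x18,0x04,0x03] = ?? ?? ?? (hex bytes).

D0: mem[0x0a..0x0c] <- [db aa f7]
D1: mem[0x14..0x16] <- [69 db ac]
D2: mem[0x03..0x08] <- [ca 06 84 69 db ac]
D3: mem[0x08..0x0b] <- [db ca 06 84]
D4: mem[0x02..0x03] <- [69 db]
D5: mem[0x11..0x18] <- [06 84 69 db db ca 06 84]
query mem[0x18]=0x84, mem[0x04]=0x06, mem[0x03]=0xdb

MEM[0x18,0x04,0x03] = 84 06 db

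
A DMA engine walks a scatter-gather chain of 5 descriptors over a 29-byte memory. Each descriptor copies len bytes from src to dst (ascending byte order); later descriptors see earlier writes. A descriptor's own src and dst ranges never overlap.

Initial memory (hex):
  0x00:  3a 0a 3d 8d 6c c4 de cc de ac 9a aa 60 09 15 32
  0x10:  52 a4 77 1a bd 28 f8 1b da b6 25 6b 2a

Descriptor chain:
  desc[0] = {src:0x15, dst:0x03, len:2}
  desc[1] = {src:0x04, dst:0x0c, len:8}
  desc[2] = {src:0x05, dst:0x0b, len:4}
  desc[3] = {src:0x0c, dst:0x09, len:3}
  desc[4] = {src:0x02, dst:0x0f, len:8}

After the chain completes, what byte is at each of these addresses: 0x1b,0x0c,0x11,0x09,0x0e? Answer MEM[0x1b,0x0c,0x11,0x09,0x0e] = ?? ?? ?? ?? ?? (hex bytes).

[0] 0x15->0x03 len=2 : 28 f8
[1] 0x04->0x0c len=8 : f8 c4 de cc de ac 9a aa
[2] 0x05->0x0b len=4 : c4 de cc de
[3] 0x0c->0x09 len=3 : de cc de
[4] 0x02->0x0f len=8 : 3d 28 f8 c4 de cc de de
query mem[0x1b]=0x6b, mem[0x0c]=0xde, mem[0x11]=0xf8, mem[0x09]=0xde, mem[0x0e]=0xde

MEM[0x1b,0x0c,0x11,0x09,0x0e] = 6b de f8 de de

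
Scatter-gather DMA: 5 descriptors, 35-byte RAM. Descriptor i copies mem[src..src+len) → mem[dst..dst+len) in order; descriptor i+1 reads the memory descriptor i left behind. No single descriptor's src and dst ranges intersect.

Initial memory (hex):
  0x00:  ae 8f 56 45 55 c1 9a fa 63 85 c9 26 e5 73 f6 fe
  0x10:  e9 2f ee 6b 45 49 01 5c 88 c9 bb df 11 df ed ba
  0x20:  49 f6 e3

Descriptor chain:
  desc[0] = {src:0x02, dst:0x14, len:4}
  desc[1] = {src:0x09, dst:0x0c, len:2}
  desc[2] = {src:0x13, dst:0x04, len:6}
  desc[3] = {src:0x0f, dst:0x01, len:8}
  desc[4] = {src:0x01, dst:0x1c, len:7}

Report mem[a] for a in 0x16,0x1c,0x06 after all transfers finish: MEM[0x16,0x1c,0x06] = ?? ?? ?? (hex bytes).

MEM[0x16,0x1c,0x06] = 55 fe 56

[0] 0x02->0x14 len=4 : 56 45 55 c1
[1] 0x09->0x0c len=2 : 85 c9
[2] 0x13->0x04 len=6 : 6b 56 45 55 c1 88
[3] 0x0f->0x01 len=8 : fe e9 2f ee 6b 56 45 55
[4] 0x01->0x1c len=7 : fe e9 2f ee 6b 56 45
query mem[0x16]=0x55, mem[0x1c]=0xfe, mem[0x06]=0x56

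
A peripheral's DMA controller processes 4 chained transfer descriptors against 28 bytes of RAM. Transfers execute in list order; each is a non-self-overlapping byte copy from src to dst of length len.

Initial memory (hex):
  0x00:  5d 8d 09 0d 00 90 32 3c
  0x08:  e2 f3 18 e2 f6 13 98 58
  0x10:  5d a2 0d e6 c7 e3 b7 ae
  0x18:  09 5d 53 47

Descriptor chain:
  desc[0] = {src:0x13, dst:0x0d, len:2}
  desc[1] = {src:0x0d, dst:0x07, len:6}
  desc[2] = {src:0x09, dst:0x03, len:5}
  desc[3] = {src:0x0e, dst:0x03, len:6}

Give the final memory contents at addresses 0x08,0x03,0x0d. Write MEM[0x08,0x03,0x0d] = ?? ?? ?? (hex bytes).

  after D0: wrote 2B at 0x0d = e6c7
  after D1: wrote 6B at 0x07 = e6c7585da20d
  after D2: wrote 5B at 0x03 = 585da20de6
  after D3: wrote 6B at 0x03 = c7585da20de6
query mem[0x08]=0xe6, mem[0x03]=0xc7, mem[0x0d]=0xe6

MEM[0x08,0x03,0x0d] = e6 c7 e6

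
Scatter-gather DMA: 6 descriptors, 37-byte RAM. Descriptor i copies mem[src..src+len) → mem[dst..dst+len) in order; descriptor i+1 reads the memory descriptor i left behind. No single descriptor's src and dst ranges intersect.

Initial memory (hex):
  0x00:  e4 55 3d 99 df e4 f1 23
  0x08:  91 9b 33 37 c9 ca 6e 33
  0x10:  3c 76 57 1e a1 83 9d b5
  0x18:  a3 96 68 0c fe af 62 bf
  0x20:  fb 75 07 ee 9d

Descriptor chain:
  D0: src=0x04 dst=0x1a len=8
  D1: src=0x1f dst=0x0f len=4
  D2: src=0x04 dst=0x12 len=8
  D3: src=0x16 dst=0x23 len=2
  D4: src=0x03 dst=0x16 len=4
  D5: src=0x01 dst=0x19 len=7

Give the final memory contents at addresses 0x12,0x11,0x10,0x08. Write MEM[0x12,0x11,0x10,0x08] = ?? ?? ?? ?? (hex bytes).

#0 dst[0x1a+8] := {0xdf,0xe4,0xf1,0x23,0x91,0x9b,0x33,0x37}
#1 dst[0x0f+4] := {0x9b,0x33,0x37,0x07}
#2 dst[0x12+8] := {0xdf,0xe4,0xf1,0x23,0x91,0x9b,0x33,0x37}
#3 dst[0x23+2] := {0x91,0x9b}
#4 dst[0x16+4] := {0x99,0xdf,0xe4,0xf1}
#5 dst[0x19+7] := {0x55,0x3d,0x99,0xdf,0xe4,0xf1,0x23}
query mem[0x12]=0xdf, mem[0x11]=0x37, mem[0x10]=0x33, mem[0x08]=0x91

MEM[0x12,0x11,0x10,0x08] = df 37 33 91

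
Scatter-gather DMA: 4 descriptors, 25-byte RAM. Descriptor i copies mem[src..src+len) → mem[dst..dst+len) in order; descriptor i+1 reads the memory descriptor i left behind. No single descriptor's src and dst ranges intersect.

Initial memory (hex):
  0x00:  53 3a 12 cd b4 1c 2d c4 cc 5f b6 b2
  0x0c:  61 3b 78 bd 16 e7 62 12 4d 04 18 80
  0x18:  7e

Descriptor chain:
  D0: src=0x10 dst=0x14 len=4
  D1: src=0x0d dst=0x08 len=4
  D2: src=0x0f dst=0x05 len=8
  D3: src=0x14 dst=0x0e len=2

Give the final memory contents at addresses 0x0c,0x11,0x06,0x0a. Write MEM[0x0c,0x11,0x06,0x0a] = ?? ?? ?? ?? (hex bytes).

MEM[0x0c,0x11,0x06,0x0a] = 62 e7 16 16

D0: mem[0x14..0x17] <- [16 e7 62 12]
D1: mem[0x08..0x0b] <- [3b 78 bd 16]
D2: mem[0x05..0x0c] <- [bd 16 e7 62 12 16 e7 62]
D3: mem[0x0e..0x0f] <- [16 e7]
query mem[0x0c]=0x62, mem[0x11]=0xe7, mem[0x06]=0x16, mem[0x0a]=0x16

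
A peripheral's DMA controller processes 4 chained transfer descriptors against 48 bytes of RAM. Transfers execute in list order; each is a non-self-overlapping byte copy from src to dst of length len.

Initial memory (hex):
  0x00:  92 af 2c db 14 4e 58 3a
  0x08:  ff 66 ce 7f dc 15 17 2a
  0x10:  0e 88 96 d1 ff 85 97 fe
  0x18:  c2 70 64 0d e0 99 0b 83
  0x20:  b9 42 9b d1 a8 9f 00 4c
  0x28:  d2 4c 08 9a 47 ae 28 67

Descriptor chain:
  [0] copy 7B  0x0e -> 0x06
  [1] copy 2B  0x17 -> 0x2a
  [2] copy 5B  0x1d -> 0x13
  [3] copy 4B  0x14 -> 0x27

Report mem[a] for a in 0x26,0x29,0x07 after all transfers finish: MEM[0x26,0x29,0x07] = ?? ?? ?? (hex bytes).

[0] 0x0e->0x06 len=7 : 17 2a 0e 88 96 d1 ff
[1] 0x17->0x2a len=2 : fe c2
[2] 0x1d->0x13 len=5 : 99 0b 83 b9 42
[3] 0x14->0x27 len=4 : 0b 83 b9 42
query mem[0x26]=0x00, mem[0x29]=0xb9, mem[0x07]=0x2a

MEM[0x26,0x29,0x07] = 00 b9 2a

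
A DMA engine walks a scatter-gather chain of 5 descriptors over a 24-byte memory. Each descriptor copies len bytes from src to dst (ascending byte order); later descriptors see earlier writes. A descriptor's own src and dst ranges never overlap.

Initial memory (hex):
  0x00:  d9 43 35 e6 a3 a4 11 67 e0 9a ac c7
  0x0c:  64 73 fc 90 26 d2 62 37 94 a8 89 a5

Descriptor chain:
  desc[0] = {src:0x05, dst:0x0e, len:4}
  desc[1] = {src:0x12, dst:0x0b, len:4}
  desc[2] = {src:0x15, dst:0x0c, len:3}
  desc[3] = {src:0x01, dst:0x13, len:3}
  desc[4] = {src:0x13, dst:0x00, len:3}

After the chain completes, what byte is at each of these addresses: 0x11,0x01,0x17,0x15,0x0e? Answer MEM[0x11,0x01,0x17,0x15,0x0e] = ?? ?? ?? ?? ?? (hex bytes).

MEM[0x11,0x01,0x17,0x15,0x0e] = e0 35 a5 e6 a5

[0] 0x05->0x0e len=4 : a4 11 67 e0
[1] 0x12->0x0b len=4 : 62 37 94 a8
[2] 0x15->0x0c len=3 : a8 89 a5
[3] 0x01->0x13 len=3 : 43 35 e6
[4] 0x13->0x00 len=3 : 43 35 e6
query mem[0x11]=0xe0, mem[0x01]=0x35, mem[0x17]=0xa5, mem[0x15]=0xe6, mem[0x0e]=0xa5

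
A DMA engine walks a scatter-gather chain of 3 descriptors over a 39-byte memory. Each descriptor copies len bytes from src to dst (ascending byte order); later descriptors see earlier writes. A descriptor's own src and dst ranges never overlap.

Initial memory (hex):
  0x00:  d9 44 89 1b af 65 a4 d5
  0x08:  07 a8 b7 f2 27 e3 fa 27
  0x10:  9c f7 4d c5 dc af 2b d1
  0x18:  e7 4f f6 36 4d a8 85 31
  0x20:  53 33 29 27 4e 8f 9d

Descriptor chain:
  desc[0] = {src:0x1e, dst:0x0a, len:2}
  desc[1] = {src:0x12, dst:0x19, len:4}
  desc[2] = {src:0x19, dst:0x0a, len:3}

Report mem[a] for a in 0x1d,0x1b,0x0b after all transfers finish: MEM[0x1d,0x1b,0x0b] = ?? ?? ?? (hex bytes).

#0 dst[0x0a+2] := {0x85,0x31}
#1 dst[0x19+4] := {0x4d,0xc5,0xdc,0xaf}
#2 dst[0x0a+3] := {0x4d,0xc5,0xdc}
query mem[0x1d]=0xa8, mem[0x1b]=0xdc, mem[0x0b]=0xc5

MEM[0x1d,0x1b,0x0b] = a8 dc c5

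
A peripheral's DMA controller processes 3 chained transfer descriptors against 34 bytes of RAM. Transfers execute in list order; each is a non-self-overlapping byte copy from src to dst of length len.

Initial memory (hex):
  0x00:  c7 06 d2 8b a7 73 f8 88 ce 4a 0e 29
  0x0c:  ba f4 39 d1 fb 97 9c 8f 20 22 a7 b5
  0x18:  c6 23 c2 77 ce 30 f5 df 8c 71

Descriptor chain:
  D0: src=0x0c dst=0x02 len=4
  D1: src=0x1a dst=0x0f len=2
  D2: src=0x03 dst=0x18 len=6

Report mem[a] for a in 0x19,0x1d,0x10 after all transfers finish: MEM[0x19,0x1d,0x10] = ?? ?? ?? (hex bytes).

MEM[0x19,0x1d,0x10] = 39 ce 77

[0] 0x0c->0x02 len=4 : ba f4 39 d1
[1] 0x1a->0x0f len=2 : c2 77
[2] 0x03->0x18 len=6 : f4 39 d1 f8 88 ce
query mem[0x19]=0x39, mem[0x1d]=0xce, mem[0x10]=0x77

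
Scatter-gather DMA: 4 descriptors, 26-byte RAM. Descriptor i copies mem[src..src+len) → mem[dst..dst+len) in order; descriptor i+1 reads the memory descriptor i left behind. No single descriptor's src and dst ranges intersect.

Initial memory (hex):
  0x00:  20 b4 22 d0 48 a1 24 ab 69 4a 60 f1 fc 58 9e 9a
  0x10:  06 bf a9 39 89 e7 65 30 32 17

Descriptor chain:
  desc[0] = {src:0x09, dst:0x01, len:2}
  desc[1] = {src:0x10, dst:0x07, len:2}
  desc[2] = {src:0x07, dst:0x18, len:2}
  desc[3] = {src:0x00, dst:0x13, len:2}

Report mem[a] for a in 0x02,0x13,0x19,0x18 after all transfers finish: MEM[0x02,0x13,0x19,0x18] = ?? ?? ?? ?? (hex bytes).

MEM[0x02,0x13,0x19,0x18] = 60 20 bf 06

D0: mem[0x01..0x02] <- [4a 60]
D1: mem[0x07..0x08] <- [06 bf]
D2: mem[0x18..0x19] <- [06 bf]
D3: mem[0x13..0x14] <- [20 4a]
query mem[0x02]=0x60, mem[0x13]=0x20, mem[0x19]=0xbf, mem[0x18]=0x06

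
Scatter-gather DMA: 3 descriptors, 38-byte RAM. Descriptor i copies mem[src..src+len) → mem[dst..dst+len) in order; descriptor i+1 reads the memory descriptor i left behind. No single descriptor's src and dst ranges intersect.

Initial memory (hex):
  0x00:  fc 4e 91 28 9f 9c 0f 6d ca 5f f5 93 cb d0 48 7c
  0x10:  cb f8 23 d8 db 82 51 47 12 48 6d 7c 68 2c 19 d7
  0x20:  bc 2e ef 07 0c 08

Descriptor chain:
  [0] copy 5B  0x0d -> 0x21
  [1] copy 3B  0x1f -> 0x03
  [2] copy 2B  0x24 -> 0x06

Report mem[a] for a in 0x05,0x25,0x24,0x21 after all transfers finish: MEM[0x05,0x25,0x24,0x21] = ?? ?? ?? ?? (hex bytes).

MEM[0x05,0x25,0x24,0x21] = d0 f8 cb d0

[0] 0x0d->0x21 len=5 : d0 48 7c cb f8
[1] 0x1f->0x03 len=3 : d7 bc d0
[2] 0x24->0x06 len=2 : cb f8
query mem[0x05]=0xd0, mem[0x25]=0xf8, mem[0x24]=0xcb, mem[0x21]=0xd0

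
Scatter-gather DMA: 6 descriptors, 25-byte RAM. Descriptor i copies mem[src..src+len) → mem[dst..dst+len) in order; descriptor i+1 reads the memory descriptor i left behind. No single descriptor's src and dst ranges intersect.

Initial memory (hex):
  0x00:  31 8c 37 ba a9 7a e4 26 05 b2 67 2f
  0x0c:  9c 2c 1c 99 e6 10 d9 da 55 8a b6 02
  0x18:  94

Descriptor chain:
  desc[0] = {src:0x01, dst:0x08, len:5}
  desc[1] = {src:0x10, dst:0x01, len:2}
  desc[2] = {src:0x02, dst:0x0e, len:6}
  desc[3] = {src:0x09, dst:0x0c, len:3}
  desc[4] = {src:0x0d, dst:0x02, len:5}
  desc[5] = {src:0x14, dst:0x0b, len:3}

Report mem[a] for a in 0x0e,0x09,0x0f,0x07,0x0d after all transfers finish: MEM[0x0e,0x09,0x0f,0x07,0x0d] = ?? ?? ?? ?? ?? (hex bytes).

MEM[0x0e,0x09,0x0f,0x07,0x0d] = a9 37 ba 26 b6

  after D0: wrote 5B at 0x08 = 8c37baa97a
  after D1: wrote 2B at 0x01 = e610
  after D2: wrote 6B at 0x0e = 10baa97ae426
  after D3: wrote 3B at 0x0c = 37baa9
  after D4: wrote 5B at 0x02 = baa9baa97a
  after D5: wrote 3B at 0x0b = 558ab6
query mem[0x0e]=0xa9, mem[0x09]=0x37, mem[0x0f]=0xba, mem[0x07]=0x26, mem[0x0d]=0xb6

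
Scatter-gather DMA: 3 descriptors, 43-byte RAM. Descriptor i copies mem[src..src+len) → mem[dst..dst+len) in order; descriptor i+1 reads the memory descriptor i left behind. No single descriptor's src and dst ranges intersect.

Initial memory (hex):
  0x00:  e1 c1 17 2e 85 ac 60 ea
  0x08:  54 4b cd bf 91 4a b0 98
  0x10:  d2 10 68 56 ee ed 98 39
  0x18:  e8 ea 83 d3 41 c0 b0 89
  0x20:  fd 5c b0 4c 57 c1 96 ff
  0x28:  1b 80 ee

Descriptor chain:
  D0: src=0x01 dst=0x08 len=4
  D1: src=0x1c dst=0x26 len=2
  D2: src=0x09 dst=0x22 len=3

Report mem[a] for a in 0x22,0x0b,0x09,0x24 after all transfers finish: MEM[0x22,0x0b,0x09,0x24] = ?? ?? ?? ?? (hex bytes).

MEM[0x22,0x0b,0x09,0x24] = 17 85 17 85

  after D0: wrote 4B at 0x08 = c1172e85
  after D1: wrote 2B at 0x26 = 41c0
  after D2: wrote 3B at 0x22 = 172e85
query mem[0x22]=0x17, mem[0x0b]=0x85, mem[0x09]=0x17, mem[0x24]=0x85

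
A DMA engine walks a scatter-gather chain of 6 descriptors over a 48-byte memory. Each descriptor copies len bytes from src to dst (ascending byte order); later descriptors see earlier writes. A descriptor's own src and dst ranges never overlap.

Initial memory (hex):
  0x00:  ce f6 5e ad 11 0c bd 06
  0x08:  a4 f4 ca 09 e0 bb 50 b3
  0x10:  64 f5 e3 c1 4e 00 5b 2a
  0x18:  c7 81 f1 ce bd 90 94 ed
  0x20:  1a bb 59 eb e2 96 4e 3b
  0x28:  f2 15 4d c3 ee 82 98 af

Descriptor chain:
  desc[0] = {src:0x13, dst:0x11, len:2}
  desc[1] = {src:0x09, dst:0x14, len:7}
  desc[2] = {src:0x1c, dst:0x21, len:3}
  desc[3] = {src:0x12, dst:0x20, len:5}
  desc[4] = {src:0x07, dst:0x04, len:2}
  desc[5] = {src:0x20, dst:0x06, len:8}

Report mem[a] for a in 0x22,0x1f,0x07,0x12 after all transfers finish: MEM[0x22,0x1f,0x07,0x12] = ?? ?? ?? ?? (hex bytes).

MEM[0x22,0x1f,0x07,0x12] = f4 ed c1 4e

  after D0: wrote 2B at 0x11 = c14e
  after D1: wrote 7B at 0x14 = f4ca09e0bb50b3
  after D2: wrote 3B at 0x21 = bd9094
  after D3: wrote 5B at 0x20 = 4ec1f4ca09
  after D4: wrote 2B at 0x04 = 06a4
  after D5: wrote 8B at 0x06 = 4ec1f4ca09964e3b
query mem[0x22]=0xf4, mem[0x1f]=0xed, mem[0x07]=0xc1, mem[0x12]=0x4e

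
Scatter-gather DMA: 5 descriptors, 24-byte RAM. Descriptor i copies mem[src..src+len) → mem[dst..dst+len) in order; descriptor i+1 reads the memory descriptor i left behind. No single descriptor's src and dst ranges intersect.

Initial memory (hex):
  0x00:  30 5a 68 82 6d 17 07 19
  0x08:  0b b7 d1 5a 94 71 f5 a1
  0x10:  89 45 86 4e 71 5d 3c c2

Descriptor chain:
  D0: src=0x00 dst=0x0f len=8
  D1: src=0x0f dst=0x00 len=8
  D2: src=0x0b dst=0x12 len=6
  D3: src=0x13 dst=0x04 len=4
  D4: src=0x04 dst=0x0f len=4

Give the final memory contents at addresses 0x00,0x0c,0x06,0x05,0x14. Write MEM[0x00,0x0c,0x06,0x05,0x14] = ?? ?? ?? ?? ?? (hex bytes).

#0 dst[0x0f+8] := {0x30,0x5a,0x68,0x82,0x6d,0x17,0x07,0x19}
#1 dst[0x00+8] := {0x30,0x5a,0x68,0x82,0x6d,0x17,0x07,0x19}
#2 dst[0x12+6] := {0x5a,0x94,0x71,0xf5,0x30,0x5a}
#3 dst[0x04+4] := {0x94,0x71,0xf5,0x30}
#4 dst[0x0f+4] := {0x94,0x71,0xf5,0x30}
query mem[0x00]=0x30, mem[0x0c]=0x94, mem[0x06]=0xf5, mem[0x05]=0x71, mem[0x14]=0x71

MEM[0x00,0x0c,0x06,0x05,0x14] = 30 94 f5 71 71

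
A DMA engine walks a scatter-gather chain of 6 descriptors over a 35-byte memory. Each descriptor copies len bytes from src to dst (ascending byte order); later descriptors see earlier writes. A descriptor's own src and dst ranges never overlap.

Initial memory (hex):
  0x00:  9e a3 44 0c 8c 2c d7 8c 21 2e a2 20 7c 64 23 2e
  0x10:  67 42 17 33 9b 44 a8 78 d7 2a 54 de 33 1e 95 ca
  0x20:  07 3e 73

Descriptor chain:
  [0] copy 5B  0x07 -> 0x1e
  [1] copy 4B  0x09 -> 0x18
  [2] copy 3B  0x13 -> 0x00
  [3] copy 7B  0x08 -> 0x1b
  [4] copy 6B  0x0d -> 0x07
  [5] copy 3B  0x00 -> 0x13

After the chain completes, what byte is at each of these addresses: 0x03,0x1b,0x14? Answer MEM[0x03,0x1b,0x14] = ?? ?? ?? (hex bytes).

D0: mem[0x1e..0x22] <- [8c 21 2e a2 20]
D1: mem[0x18..0x1b] <- [2e a2 20 7c]
D2: mem[0x00..0x02] <- [33 9b 44]
D3: mem[0x1b..0x21] <- [21 2e a2 20 7c 64 23]
D4: mem[0x07..0x0c] <- [64 23 2e 67 42 17]
D5: mem[0x13..0x15] <- [33 9b 44]
query mem[0x03]=0x0c, mem[0x1b]=0x21, mem[0x14]=0x9b

MEM[0x03,0x1b,0x14] = 0c 21 9b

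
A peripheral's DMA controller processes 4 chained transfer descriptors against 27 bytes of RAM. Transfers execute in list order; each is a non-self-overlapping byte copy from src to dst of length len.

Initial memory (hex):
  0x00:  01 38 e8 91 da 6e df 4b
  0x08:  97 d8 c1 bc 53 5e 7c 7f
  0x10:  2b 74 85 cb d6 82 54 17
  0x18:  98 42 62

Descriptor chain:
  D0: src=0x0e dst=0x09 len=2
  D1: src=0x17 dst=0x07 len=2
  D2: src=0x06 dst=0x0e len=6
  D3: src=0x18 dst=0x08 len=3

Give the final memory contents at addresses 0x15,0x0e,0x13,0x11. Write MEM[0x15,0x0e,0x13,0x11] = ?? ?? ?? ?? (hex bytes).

[0] 0x0e->0x09 len=2 : 7c 7f
[1] 0x17->0x07 len=2 : 17 98
[2] 0x06->0x0e len=6 : df 17 98 7c 7f bc
[3] 0x18->0x08 len=3 : 98 42 62
query mem[0x15]=0x82, mem[0x0e]=0xdf, mem[0x13]=0xbc, mem[0x11]=0x7c

MEM[0x15,0x0e,0x13,0x11] = 82 df bc 7c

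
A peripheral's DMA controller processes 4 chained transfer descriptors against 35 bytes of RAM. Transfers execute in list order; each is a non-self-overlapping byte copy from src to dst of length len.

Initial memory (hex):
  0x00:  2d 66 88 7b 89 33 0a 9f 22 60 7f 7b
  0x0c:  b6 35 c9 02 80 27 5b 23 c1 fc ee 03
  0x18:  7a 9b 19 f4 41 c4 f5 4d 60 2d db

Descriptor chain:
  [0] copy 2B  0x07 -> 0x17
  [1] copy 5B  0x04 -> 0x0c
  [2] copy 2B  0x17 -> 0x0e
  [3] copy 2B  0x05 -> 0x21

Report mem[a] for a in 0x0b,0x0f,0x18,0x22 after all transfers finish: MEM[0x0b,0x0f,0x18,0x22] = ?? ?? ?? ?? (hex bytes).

  after D0: wrote 2B at 0x17 = 9f22
  after D1: wrote 5B at 0x0c = 89330a9f22
  after D2: wrote 2B at 0x0e = 9f22
  after D3: wrote 2B at 0x21 = 330a
query mem[0x0b]=0x7b, mem[0x0f]=0x22, mem[0x18]=0x22, mem[0x22]=0x0a

MEM[0x0b,0x0f,0x18,0x22] = 7b 22 22 0a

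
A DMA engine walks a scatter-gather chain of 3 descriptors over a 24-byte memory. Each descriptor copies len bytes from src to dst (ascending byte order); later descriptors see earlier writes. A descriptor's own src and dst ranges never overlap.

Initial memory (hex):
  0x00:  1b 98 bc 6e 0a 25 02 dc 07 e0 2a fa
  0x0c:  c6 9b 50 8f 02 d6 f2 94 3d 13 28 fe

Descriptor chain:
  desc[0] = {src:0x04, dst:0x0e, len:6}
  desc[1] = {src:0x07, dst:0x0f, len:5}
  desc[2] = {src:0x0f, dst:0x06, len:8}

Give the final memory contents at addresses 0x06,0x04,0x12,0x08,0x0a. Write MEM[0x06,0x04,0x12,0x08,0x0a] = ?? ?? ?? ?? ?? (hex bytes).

#0 dst[0x0e+6] := {0x0a,0x25,0x02,0xdc,0x07,0xe0}
#1 dst[0x0f+5] := {0xdc,0x07,0xe0,0x2a,0xfa}
#2 dst[0x06+8] := {0xdc,0x07,0xe0,0x2a,0xfa,0x3d,0x13,0x28}
query mem[0x06]=0xdc, mem[0x04]=0x0a, mem[0x12]=0x2a, mem[0x08]=0xe0, mem[0x0a]=0xfa

MEM[0x06,0x04,0x12,0x08,0x0a] = dc 0a 2a e0 fa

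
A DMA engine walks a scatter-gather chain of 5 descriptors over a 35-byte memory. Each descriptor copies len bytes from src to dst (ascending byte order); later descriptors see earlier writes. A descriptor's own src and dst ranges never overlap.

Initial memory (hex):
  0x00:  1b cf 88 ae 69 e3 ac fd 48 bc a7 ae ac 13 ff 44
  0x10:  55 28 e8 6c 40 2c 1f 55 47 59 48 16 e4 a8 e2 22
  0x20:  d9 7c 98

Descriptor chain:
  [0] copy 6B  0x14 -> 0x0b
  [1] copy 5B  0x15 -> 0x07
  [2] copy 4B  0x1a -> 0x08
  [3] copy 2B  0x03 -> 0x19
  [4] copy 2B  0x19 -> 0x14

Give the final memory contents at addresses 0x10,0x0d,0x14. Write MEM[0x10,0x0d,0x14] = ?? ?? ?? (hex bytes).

#0 dst[0x0b+6] := {0x40,0x2c,0x1f,0x55,0x47,0x59}
#1 dst[0x07+5] := {0x2c,0x1f,0x55,0x47,0x59}
#2 dst[0x08+4] := {0x48,0x16,0xe4,0xa8}
#3 dst[0x19+2] := {0xae,0x69}
#4 dst[0x14+2] := {0xae,0x69}
query mem[0x10]=0x59, mem[0x0d]=0x1f, mem[0x14]=0xae

MEM[0x10,0x0d,0x14] = 59 1f ae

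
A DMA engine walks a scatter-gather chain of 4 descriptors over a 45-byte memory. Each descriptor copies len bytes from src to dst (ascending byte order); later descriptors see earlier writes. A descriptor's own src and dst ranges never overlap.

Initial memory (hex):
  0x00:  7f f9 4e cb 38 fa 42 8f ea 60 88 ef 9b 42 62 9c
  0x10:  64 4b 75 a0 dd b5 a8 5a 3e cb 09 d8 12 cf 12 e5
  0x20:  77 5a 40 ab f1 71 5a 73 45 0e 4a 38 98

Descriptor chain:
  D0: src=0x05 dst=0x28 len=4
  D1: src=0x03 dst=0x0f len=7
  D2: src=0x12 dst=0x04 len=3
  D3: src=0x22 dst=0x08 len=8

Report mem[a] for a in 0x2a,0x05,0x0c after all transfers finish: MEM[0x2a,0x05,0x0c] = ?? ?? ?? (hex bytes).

MEM[0x2a,0x05,0x0c] = 8f 8f 5a

#0 dst[0x28+4] := {0xfa,0x42,0x8f,0xea}
#1 dst[0x0f+7] := {0xcb,0x38,0xfa,0x42,0x8f,0xea,0x60}
#2 dst[0x04+3] := {0x42,0x8f,0xea}
#3 dst[0x08+8] := {0x40,0xab,0xf1,0x71,0x5a,0x73,0xfa,0x42}
query mem[0x2a]=0x8f, mem[0x05]=0x8f, mem[0x0c]=0x5a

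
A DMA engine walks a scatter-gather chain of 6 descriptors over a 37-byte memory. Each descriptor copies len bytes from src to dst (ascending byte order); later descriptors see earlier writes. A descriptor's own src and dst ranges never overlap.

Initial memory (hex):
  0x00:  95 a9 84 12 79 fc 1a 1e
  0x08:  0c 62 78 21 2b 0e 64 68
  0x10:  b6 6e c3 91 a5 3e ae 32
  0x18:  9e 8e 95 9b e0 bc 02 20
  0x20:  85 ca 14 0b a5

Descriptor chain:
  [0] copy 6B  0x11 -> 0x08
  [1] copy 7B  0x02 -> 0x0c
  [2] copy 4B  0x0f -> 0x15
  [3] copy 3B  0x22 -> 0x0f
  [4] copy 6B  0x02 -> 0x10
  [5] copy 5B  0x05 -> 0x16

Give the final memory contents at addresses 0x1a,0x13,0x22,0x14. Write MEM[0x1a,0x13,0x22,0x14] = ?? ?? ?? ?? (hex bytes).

D0: mem[0x08..0x0d] <- [6e c3 91 a5 3e ae]
D1: mem[0x0c..0x12] <- [84 12 79 fc 1a 1e 6e]
D2: mem[0x15..0x18] <- [fc 1a 1e 6e]
D3: mem[0x0f..0x11] <- [14 0b a5]
D4: mem[0x10..0x15] <- [84 12 79 fc 1a 1e]
D5: mem[0x16..0x1a] <- [fc 1a 1e 6e c3]
query mem[0x1a]=0xc3, mem[0x13]=0xfc, mem[0x22]=0x14, mem[0x14]=0x1a

MEM[0x1a,0x13,0x22,0x14] = c3 fc 14 1a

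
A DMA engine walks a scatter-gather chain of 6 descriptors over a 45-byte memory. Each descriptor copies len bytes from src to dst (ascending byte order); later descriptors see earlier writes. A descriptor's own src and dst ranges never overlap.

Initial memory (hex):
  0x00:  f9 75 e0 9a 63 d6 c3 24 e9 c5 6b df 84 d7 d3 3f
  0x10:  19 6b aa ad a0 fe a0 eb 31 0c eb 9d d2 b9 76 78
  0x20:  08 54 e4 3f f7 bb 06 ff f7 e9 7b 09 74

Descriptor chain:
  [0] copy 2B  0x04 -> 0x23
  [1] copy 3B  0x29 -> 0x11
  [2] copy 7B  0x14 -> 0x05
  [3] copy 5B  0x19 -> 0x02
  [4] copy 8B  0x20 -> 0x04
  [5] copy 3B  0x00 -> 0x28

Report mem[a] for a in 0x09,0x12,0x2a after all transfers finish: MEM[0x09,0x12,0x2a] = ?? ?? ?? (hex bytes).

  after D0: wrote 2B at 0x23 = 63d6
  after D1: wrote 3B at 0x11 = e97b09
  after D2: wrote 7B at 0x05 = a0fea0eb310ceb
  after D3: wrote 5B at 0x02 = 0ceb9dd2b9
  after D4: wrote 8B at 0x04 = 0854e463d6bb06ff
  after D5: wrote 3B at 0x28 = f9750c
query mem[0x09]=0xbb, mem[0x12]=0x7b, mem[0x2a]=0x0c

MEM[0x09,0x12,0x2a] = bb 7b 0c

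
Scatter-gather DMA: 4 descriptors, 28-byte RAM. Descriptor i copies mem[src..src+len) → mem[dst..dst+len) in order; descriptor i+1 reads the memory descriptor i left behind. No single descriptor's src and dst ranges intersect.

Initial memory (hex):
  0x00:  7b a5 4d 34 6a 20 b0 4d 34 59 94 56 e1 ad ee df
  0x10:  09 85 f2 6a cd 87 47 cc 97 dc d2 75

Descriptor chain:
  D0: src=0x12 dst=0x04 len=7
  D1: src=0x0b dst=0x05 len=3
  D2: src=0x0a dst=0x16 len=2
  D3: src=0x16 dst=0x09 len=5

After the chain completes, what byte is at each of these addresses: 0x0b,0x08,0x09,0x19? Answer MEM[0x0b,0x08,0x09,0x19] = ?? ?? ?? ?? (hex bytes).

  after D0: wrote 7B at 0x04 = f26acd8747cc97
  after D1: wrote 3B at 0x05 = 56e1ad
  after D2: wrote 2B at 0x16 = 9756
  after D3: wrote 5B at 0x09 = 975697dcd2
query mem[0x0b]=0x97, mem[0x08]=0x47, mem[0x09]=0x97, mem[0x19]=0xdc

MEM[0x0b,0x08,0x09,0x19] = 97 47 97 dc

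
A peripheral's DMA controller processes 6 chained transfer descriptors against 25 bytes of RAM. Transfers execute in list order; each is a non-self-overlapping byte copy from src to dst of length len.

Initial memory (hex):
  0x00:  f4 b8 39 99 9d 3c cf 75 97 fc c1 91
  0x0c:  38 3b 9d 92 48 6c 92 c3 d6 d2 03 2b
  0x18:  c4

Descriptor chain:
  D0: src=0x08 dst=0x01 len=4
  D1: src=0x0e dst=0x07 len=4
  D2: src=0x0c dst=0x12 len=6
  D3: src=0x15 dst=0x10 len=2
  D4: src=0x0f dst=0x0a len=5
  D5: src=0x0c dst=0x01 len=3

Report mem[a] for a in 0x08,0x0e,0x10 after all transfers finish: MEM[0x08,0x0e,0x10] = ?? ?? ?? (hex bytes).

MEM[0x08,0x0e,0x10] = 92 3b 92

D0: mem[0x01..0x04] <- [97 fc c1 91]
D1: mem[0x07..0x0a] <- [9d 92 48 6c]
D2: mem[0x12..0x17] <- [38 3b 9d 92 48 6c]
D3: mem[0x10..0x11] <- [92 48]
D4: mem[0x0a..0x0e] <- [92 92 48 38 3b]
D5: mem[0x01..0x03] <- [48 38 3b]
query mem[0x08]=0x92, mem[0x0e]=0x3b, mem[0x10]=0x92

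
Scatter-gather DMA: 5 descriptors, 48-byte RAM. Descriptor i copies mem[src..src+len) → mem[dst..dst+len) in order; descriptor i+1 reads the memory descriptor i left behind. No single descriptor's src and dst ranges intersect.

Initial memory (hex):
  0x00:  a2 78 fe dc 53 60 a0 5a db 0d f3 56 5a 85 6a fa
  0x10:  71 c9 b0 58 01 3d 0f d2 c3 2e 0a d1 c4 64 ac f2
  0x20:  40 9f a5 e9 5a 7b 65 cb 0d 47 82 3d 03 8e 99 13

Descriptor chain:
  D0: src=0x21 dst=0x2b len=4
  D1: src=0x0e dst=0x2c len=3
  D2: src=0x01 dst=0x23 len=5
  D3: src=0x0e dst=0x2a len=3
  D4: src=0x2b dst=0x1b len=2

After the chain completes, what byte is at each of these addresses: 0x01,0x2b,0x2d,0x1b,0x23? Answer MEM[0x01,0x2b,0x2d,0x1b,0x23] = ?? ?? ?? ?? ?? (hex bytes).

[0] 0x21->0x2b len=4 : 9f a5 e9 5a
[1] 0x0e->0x2c len=3 : 6a fa 71
[2] 0x01->0x23 len=5 : 78 fe dc 53 60
[3] 0x0e->0x2a len=3 : 6a fa 71
[4] 0x2b->0x1b len=2 : fa 71
query mem[0x01]=0x78, mem[0x2b]=0xfa, mem[0x2d]=0xfa, mem[0x1b]=0xfa, mem[0x23]=0x78

MEM[0x01,0x2b,0x2d,0x1b,0x23] = 78 fa fa fa 78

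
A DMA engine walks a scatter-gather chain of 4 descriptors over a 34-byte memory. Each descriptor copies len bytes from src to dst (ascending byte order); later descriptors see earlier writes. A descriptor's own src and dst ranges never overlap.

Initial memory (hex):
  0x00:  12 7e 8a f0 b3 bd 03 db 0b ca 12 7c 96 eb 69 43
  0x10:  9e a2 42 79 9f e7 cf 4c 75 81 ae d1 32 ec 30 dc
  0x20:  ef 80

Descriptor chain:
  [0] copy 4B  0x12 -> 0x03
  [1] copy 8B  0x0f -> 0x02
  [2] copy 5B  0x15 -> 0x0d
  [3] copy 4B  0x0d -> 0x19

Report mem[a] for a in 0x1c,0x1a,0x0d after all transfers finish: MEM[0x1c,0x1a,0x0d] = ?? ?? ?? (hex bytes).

MEM[0x1c,0x1a,0x0d] = 75 cf e7

[0] 0x12->0x03 len=4 : 42 79 9f e7
[1] 0x0f->0x02 len=8 : 43 9e a2 42 79 9f e7 cf
[2] 0x15->0x0d len=5 : e7 cf 4c 75 81
[3] 0x0d->0x19 len=4 : e7 cf 4c 75
query mem[0x1c]=0x75, mem[0x1a]=0xcf, mem[0x0d]=0xe7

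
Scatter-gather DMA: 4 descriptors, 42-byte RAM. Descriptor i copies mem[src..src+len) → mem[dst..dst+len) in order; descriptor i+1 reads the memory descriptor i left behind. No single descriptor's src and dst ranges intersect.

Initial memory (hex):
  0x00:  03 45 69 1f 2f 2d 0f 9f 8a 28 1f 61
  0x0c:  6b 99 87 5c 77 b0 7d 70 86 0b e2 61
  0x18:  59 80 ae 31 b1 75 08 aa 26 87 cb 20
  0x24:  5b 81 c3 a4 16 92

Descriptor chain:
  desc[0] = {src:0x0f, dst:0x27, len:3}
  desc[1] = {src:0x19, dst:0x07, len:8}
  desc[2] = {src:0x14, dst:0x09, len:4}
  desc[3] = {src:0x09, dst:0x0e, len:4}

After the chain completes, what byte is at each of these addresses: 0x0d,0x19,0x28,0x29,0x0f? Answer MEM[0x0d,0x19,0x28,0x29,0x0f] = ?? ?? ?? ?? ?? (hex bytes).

MEM[0x0d,0x19,0x28,0x29,0x0f] = aa 80 77 b0 0b

[0] 0x0f->0x27 len=3 : 5c 77 b0
[1] 0x19->0x07 len=8 : 80 ae 31 b1 75 08 aa 26
[2] 0x14->0x09 len=4 : 86 0b e2 61
[3] 0x09->0x0e len=4 : 86 0b e2 61
query mem[0x0d]=0xaa, mem[0x19]=0x80, mem[0x28]=0x77, mem[0x29]=0xb0, mem[0x0f]=0x0b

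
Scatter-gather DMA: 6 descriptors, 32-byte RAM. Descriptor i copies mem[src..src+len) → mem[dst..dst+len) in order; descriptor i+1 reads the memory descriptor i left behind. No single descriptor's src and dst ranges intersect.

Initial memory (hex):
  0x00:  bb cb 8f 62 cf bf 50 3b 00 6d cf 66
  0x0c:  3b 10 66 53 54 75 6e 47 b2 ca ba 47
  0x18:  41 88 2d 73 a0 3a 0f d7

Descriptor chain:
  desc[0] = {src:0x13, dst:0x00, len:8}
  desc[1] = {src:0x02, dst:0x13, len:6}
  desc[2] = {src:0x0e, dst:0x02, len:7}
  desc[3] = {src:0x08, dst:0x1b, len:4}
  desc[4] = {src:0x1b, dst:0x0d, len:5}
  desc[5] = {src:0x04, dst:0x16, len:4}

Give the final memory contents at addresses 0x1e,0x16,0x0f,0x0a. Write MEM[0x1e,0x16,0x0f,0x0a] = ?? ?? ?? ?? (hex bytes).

  after D0: wrote 8B at 0x00 = 47b2caba4741882d
  after D1: wrote 6B at 0x13 = caba4741882d
  after D2: wrote 7B at 0x02 = 665354756ecaba
  after D3: wrote 4B at 0x1b = ba6dcf66
  after D4: wrote 5B at 0x0d = ba6dcf66d7
  after D5: wrote 4B at 0x16 = 54756eca
query mem[0x1e]=0x66, mem[0x16]=0x54, mem[0x0f]=0xcf, mem[0x0a]=0xcf

MEM[0x1e,0x16,0x0f,0x0a] = 66 54 cf cf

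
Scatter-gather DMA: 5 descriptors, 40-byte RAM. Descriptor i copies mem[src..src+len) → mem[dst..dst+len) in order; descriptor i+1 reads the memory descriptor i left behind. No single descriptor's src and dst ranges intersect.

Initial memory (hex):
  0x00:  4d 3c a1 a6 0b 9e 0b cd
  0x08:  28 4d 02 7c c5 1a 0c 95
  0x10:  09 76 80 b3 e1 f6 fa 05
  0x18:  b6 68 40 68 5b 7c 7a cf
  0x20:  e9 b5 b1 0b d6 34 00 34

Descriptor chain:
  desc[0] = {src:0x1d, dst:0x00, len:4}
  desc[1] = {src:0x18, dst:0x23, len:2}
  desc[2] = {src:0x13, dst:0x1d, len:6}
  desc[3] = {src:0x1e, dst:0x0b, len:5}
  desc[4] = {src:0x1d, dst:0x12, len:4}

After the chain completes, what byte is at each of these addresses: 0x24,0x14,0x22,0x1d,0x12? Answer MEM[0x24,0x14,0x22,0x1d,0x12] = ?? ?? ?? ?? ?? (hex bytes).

MEM[0x24,0x14,0x22,0x1d,0x12] = 68 f6 b6 b3 b3

D0: mem[0x00..0x03] <- [7c 7a cf e9]
D1: mem[0x23..0x24] <- [b6 68]
D2: mem[0x1d..0x22] <- [b3 e1 f6 fa 05 b6]
D3: mem[0x0b..0x0f] <- [e1 f6 fa 05 b6]
D4: mem[0x12..0x15] <- [b3 e1 f6 fa]
query mem[0x24]=0x68, mem[0x14]=0xf6, mem[0x22]=0xb6, mem[0x1d]=0xb3, mem[0x12]=0xb3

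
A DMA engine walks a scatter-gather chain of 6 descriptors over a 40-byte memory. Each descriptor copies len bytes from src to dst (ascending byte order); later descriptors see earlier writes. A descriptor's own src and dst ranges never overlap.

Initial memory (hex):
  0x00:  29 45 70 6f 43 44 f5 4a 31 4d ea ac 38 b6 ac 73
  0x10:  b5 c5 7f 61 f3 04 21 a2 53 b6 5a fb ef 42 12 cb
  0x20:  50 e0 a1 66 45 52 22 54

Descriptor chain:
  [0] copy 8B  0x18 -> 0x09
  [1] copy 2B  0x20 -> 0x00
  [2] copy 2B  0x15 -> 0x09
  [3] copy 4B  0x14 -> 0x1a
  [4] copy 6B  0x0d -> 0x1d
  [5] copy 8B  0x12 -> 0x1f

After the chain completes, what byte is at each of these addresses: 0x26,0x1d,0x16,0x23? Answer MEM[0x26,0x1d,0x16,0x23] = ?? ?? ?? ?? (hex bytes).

MEM[0x26,0x1d,0x16,0x23] = b6 ef 21 21

D0: mem[0x09..0x10] <- [53 b6 5a fb ef 42 12 cb]
D1: mem[0x00..0x01] <- [50 e0]
D2: mem[0x09..0x0a] <- [04 21]
D3: mem[0x1a..0x1d] <- [f3 04 21 a2]
D4: mem[0x1d..0x22] <- [ef 42 12 cb c5 7f]
D5: mem[0x1f..0x26] <- [7f 61 f3 04 21 a2 53 b6]
query mem[0x26]=0xb6, mem[0x1d]=0xef, mem[0x16]=0x21, mem[0x23]=0x21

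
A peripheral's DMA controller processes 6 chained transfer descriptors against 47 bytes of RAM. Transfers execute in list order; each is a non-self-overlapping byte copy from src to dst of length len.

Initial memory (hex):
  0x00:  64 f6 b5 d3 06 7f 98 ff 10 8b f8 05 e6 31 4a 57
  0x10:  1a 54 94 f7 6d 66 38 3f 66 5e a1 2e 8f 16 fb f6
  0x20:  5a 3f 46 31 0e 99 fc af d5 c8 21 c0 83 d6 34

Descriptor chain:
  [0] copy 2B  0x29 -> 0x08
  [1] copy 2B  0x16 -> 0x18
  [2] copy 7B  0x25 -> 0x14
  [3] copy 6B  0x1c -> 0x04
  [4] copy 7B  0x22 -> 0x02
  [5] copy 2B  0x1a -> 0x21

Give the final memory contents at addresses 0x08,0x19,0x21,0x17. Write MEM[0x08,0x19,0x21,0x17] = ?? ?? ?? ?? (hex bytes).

MEM[0x08,0x19,0x21,0x17] = d5 21 c0 d5

D0: mem[0x08..0x09] <- [c8 21]
D1: mem[0x18..0x19] <- [38 3f]
D2: mem[0x14..0x1a] <- [99 fc af d5 c8 21 c0]
D3: mem[0x04..0x09] <- [8f 16 fb f6 5a 3f]
D4: mem[0x02..0x08] <- [46 31 0e 99 fc af d5]
D5: mem[0x21..0x22] <- [c0 2e]
query mem[0x08]=0xd5, mem[0x19]=0x21, mem[0x21]=0xc0, mem[0x17]=0xd5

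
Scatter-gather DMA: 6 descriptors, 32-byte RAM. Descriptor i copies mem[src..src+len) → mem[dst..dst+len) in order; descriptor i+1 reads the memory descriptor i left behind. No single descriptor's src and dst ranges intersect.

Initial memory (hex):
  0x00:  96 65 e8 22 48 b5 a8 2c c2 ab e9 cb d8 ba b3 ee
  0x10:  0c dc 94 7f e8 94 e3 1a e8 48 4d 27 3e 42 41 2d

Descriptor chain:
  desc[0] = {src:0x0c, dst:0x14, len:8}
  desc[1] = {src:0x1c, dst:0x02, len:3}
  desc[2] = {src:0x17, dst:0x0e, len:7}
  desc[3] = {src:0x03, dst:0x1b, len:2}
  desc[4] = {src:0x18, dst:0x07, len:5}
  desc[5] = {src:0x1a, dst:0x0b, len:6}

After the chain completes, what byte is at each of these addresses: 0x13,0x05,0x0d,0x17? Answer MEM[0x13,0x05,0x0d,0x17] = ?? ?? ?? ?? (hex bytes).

MEM[0x13,0x05,0x0d,0x17] = 3e b5 41 ee

[0] 0x0c->0x14 len=8 : d8 ba b3 ee 0c dc 94 7f
[1] 0x1c->0x02 len=3 : 3e 42 41
[2] 0x17->0x0e len=7 : ee 0c dc 94 7f 3e 42
[3] 0x03->0x1b len=2 : 42 41
[4] 0x18->0x07 len=5 : 0c dc 94 42 41
[5] 0x1a->0x0b len=6 : 94 42 41 42 41 2d
query mem[0x13]=0x3e, mem[0x05]=0xb5, mem[0x0d]=0x41, mem[0x17]=0xee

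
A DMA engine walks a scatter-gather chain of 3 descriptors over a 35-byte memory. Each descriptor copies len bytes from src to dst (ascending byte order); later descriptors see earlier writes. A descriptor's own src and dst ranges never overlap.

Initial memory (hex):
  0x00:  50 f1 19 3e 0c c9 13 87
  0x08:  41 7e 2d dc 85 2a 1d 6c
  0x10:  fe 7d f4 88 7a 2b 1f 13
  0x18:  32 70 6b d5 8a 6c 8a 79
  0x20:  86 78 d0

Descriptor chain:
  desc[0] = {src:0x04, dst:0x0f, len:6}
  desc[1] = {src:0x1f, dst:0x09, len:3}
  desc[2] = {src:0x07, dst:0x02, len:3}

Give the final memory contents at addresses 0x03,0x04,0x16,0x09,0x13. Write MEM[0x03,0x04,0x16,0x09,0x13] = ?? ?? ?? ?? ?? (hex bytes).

MEM[0x03,0x04,0x16,0x09,0x13] = 41 79 1f 79 41

[0] 0x04->0x0f len=6 : 0c c9 13 87 41 7e
[1] 0x1f->0x09 len=3 : 79 86 78
[2] 0x07->0x02 len=3 : 87 41 79
query mem[0x03]=0x41, mem[0x04]=0x79, mem[0x16]=0x1f, mem[0x09]=0x79, mem[0x13]=0x41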